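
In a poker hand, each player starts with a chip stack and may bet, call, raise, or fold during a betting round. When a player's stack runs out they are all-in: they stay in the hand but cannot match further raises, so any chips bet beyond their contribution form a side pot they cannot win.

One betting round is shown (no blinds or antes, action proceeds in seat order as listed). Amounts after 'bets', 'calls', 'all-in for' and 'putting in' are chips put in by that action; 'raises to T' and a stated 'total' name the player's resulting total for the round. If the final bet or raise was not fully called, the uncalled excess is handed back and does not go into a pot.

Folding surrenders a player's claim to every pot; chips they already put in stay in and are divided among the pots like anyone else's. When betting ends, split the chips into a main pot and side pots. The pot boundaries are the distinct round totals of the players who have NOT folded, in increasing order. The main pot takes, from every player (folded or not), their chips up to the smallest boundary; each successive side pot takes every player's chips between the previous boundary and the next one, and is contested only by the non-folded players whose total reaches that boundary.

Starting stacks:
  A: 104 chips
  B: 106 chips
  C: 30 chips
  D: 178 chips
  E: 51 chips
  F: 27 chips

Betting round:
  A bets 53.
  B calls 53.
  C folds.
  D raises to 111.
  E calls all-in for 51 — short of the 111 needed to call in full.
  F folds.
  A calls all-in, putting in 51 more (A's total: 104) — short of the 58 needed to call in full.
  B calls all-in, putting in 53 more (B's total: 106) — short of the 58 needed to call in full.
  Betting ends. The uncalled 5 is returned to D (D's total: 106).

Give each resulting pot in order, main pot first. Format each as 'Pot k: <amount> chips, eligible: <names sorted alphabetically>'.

Pot 1: 204 chips, eligible: A, B, D, E
Pot 2: 159 chips, eligible: A, B, D
Pot 3: 4 chips, eligible: B, D

Derivation:
Contributions (after 5 returned to D): A=104, B=106, D=106, E=51
Folded: C, F
Pot levels (distinct totals of non-folded players): 51, 104, 106
Layer 1-51: 51 each from A, B, D, E = 51*4 = 204 chips; eligible A, B, D, E
Layer 52-104: 53 each from A, B, D = 53*3 = 159 chips; eligible A, B, D
Layer 105-106: 2 each from B, D = 2*2 = 4 chips; eligible B, D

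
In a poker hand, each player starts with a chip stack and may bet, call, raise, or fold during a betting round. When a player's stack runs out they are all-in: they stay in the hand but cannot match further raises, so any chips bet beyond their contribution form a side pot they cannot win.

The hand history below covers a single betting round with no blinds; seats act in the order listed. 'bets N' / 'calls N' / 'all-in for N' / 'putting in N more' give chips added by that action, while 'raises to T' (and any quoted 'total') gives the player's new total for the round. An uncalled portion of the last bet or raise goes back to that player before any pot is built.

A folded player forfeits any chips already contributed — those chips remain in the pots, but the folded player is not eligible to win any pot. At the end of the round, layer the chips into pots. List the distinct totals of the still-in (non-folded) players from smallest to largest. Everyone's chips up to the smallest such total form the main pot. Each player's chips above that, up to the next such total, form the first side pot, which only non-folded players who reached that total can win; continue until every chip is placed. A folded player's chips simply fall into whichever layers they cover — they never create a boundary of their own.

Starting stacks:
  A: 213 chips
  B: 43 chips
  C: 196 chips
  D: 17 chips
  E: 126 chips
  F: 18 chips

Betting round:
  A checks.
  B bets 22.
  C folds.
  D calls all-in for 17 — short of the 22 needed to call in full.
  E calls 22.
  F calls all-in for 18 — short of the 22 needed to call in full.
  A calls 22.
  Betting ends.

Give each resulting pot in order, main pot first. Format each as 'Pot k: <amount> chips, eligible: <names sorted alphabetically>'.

Pot 1: 85 chips, eligible: A, B, D, E, F
Pot 2: 4 chips, eligible: A, B, E, F
Pot 3: 12 chips, eligible: A, B, E

Derivation:
Contributions: A=22, B=22, D=17, E=22, F=18
Folded: C
Pot levels (distinct totals of non-folded players): 17, 18, 22
Layer 1-17: 17 each from A, B, D, E, F = 17*5 = 85 chips; eligible A, B, D, E, F
Layer 18-18: 1 each from A, B, E, F = 1*4 = 4 chips; eligible A, B, E, F
Layer 19-22: 4 each from A, B, E = 4*3 = 12 chips; eligible A, B, E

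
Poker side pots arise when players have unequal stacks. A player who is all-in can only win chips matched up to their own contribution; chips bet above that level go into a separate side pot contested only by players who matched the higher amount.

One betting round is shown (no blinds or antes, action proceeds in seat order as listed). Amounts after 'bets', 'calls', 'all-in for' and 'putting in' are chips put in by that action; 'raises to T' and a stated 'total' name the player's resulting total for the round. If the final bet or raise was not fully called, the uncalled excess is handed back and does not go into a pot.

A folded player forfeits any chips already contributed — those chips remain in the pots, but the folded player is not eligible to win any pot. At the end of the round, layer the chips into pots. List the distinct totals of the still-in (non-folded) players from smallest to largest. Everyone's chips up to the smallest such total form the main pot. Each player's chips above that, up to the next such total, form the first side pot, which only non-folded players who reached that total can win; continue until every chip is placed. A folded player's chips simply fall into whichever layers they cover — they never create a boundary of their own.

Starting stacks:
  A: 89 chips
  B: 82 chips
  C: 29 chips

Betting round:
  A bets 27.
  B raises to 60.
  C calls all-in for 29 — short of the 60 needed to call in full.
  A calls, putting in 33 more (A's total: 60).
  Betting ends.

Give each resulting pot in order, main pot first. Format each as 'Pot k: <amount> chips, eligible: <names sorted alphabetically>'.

Contributions: A=60, B=60, C=29
Pot levels (distinct totals of non-folded players): 29, 60
Layer 1-29: 29 each from A, B, C = 29*3 = 87 chips; eligible A, B, C
Layer 30-60: 31 each from A, B = 31*2 = 62 chips; eligible A, B

Pot 1: 87 chips, eligible: A, B, C
Pot 2: 62 chips, eligible: A, B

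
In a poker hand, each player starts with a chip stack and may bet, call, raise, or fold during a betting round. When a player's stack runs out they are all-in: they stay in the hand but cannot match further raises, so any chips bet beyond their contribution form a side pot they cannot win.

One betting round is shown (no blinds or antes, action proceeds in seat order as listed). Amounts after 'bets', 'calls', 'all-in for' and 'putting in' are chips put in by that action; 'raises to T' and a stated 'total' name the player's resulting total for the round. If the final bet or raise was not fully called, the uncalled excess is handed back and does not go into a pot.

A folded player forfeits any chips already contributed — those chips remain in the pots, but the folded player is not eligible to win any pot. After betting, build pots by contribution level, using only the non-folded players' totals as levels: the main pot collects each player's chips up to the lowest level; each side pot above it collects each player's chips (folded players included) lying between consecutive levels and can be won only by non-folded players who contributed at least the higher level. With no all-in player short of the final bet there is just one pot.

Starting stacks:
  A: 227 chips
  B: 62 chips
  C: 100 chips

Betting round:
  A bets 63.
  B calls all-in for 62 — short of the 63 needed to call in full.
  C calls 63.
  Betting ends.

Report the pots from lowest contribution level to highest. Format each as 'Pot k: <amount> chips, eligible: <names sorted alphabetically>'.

Contributions: A=63, B=62, C=63
Pot levels (distinct totals of non-folded players): 62, 63
Layer 1-62: 62 each from A, B, C = 62*3 = 186 chips; eligible A, B, C
Layer 63-63: 1 each from A, C = 1*2 = 2 chips; eligible A, C

Pot 1: 186 chips, eligible: A, B, C
Pot 2: 2 chips, eligible: A, C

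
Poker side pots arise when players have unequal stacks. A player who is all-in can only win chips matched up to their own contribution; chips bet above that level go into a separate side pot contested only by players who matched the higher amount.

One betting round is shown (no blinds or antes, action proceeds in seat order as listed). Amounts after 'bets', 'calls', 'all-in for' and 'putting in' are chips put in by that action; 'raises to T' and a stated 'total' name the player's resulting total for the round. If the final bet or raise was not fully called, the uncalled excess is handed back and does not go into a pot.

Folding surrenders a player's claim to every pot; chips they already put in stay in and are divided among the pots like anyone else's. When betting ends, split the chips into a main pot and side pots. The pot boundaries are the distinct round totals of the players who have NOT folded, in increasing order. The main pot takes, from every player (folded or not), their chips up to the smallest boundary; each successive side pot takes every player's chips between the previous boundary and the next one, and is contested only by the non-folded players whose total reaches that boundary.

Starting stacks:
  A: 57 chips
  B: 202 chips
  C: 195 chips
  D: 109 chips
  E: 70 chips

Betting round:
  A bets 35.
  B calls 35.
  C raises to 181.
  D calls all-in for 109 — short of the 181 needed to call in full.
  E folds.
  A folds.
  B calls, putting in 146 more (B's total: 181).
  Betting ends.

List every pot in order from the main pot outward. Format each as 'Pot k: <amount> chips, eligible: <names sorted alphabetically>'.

Pot 1: 362 chips, eligible: B, C, D
Pot 2: 144 chips, eligible: B, C

Derivation:
Contributions: A=35, B=181, C=181, D=109
Folded: A, E
Pot levels (distinct totals of non-folded players): 109, 181
Layer 1-109: A 35 + B 109 + C 109 + D 109 = 362 chips; eligible B, C, D
Layer 110-181: 72 each from B, C = 72*2 = 144 chips; eligible B, C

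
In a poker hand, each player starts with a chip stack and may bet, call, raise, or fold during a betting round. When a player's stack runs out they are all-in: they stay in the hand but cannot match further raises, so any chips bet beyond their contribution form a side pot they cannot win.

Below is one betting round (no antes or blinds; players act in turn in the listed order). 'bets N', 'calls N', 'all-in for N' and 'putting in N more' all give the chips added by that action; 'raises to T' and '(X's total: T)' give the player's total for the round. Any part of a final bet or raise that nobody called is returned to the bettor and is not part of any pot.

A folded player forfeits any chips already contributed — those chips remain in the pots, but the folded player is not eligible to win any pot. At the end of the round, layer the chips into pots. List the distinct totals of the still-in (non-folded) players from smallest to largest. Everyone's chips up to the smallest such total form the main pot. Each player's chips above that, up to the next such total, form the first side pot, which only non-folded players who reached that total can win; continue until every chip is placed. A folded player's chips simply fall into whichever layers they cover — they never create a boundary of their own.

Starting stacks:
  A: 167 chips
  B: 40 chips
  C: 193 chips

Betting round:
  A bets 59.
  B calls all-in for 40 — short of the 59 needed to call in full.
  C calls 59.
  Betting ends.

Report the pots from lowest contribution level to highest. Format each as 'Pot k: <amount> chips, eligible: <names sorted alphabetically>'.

Pot 1: 120 chips, eligible: A, B, C
Pot 2: 38 chips, eligible: A, C

Derivation:
Contributions: A=59, B=40, C=59
Pot levels (distinct totals of non-folded players): 40, 59
Layer 1-40: 40 each from A, B, C = 40*3 = 120 chips; eligible A, B, C
Layer 41-59: 19 each from A, C = 19*2 = 38 chips; eligible A, C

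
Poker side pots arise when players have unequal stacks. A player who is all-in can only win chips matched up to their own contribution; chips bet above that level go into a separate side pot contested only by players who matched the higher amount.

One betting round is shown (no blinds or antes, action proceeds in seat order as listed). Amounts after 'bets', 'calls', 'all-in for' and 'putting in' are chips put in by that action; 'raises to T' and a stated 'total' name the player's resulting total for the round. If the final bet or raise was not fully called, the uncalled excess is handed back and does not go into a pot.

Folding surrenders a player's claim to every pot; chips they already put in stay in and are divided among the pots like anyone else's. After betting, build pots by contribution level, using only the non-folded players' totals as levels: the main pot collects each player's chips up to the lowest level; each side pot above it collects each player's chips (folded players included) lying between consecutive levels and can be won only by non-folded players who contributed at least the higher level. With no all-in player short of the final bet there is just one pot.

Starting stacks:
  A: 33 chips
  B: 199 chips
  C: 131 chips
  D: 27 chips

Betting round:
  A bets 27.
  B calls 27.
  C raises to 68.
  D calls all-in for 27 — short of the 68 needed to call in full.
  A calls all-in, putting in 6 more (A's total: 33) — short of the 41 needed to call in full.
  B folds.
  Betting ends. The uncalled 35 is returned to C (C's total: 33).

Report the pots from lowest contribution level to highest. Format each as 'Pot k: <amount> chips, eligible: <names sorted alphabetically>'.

Pot 1: 108 chips, eligible: A, C, D
Pot 2: 12 chips, eligible: A, C

Derivation:
Contributions (after 35 returned to C): A=33, B=27, C=33, D=27
Folded: B
Pot levels (distinct totals of non-folded players): 27, 33
Layer 1-27: 27 each from A, B, C, D = 27*4 = 108 chips; eligible A, C, D
Layer 28-33: 6 each from A, C = 6*2 = 12 chips; eligible A, C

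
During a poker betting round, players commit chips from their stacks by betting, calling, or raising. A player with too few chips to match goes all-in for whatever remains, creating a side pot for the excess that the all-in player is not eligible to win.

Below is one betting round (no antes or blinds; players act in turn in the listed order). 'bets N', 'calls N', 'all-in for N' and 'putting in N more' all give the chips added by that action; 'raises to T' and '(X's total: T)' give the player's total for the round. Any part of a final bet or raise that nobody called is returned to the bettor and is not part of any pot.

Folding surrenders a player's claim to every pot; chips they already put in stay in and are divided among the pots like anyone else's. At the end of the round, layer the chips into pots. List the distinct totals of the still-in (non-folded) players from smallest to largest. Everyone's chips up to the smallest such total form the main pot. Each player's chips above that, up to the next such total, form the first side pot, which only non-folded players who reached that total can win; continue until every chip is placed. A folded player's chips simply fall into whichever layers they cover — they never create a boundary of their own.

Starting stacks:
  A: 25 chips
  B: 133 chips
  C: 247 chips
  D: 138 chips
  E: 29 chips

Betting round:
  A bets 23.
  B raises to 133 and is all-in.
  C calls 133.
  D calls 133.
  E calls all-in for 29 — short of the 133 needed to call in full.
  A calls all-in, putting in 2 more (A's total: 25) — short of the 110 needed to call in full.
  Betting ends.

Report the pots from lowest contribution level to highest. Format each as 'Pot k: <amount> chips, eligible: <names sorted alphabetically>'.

Contributions: A=25, B=133, C=133, D=133, E=29
Pot levels (distinct totals of non-folded players): 25, 29, 133
Layer 1-25: 25 each from A, B, C, D, E = 25*5 = 125 chips; eligible A, B, C, D, E
Layer 26-29: 4 each from B, C, D, E = 4*4 = 16 chips; eligible B, C, D, E
Layer 30-133: 104 each from B, C, D = 104*3 = 312 chips; eligible B, C, D

Pot 1: 125 chips, eligible: A, B, C, D, E
Pot 2: 16 chips, eligible: B, C, D, E
Pot 3: 312 chips, eligible: B, C, D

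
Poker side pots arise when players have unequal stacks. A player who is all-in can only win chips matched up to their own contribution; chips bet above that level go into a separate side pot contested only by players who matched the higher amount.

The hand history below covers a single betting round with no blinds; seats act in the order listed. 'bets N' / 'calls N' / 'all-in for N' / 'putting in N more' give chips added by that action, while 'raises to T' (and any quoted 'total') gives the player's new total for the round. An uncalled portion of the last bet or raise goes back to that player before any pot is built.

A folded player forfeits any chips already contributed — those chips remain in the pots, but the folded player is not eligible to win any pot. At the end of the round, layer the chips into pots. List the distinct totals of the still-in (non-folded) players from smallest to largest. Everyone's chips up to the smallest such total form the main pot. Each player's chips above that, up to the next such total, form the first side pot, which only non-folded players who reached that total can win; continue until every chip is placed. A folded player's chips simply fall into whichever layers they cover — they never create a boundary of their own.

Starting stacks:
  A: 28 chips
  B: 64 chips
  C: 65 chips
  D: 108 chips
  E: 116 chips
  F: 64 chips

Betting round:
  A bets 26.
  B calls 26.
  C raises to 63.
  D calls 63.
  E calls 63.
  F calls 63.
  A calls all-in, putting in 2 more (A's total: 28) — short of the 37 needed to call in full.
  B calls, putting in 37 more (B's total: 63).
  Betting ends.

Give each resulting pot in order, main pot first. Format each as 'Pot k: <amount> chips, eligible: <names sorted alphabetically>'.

Contributions: A=28, B=63, C=63, D=63, E=63, F=63
Pot levels (distinct totals of non-folded players): 28, 63
Layer 1-28: 28 each from A, B, C, D, E, F = 28*6 = 168 chips; eligible A, B, C, D, E, F
Layer 29-63: 35 each from B, C, D, E, F = 35*5 = 175 chips; eligible B, C, D, E, F

Pot 1: 168 chips, eligible: A, B, C, D, E, F
Pot 2: 175 chips, eligible: B, C, D, E, F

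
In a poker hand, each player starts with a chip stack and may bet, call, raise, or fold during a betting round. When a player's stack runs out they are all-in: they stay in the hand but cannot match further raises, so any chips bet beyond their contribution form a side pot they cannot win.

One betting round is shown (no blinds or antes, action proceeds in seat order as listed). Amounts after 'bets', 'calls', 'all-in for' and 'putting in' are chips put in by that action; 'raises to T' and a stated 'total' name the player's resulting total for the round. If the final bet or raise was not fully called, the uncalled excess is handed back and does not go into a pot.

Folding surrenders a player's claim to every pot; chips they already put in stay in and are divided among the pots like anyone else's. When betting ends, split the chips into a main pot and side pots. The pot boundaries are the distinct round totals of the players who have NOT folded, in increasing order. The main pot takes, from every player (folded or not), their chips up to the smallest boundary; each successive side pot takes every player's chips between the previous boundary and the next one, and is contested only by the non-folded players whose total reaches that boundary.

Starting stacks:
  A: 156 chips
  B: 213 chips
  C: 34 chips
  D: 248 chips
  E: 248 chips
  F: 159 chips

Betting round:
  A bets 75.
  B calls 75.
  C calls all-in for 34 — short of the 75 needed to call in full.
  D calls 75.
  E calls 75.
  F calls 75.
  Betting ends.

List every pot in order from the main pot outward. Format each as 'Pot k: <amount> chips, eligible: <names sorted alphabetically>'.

Pot 1: 204 chips, eligible: A, B, C, D, E, F
Pot 2: 205 chips, eligible: A, B, D, E, F

Derivation:
Contributions: A=75, B=75, C=34, D=75, E=75, F=75
Pot levels (distinct totals of non-folded players): 34, 75
Layer 1-34: 34 each from A, B, C, D, E, F = 34*6 = 204 chips; eligible A, B, C, D, E, F
Layer 35-75: 41 each from A, B, D, E, F = 41*5 = 205 chips; eligible A, B, D, E, F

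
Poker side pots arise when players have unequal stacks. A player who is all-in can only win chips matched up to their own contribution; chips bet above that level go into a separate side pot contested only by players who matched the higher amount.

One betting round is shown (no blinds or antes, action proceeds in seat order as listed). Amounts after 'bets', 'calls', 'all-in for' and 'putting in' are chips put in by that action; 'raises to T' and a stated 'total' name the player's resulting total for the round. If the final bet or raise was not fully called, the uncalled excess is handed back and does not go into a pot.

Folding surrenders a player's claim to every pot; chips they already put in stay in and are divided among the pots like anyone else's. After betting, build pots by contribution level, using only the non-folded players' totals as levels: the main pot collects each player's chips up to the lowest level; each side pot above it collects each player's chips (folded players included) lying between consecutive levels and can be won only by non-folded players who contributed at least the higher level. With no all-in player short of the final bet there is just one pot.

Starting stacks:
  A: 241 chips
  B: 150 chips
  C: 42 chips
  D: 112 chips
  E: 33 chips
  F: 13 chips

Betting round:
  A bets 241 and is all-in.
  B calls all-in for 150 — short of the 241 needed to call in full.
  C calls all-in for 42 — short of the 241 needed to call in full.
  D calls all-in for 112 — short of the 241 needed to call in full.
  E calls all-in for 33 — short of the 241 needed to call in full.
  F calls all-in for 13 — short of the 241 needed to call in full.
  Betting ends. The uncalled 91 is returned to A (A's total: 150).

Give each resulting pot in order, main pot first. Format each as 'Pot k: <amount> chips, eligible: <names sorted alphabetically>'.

Pot 1: 78 chips, eligible: A, B, C, D, E, F
Pot 2: 100 chips, eligible: A, B, C, D, E
Pot 3: 36 chips, eligible: A, B, C, D
Pot 4: 210 chips, eligible: A, B, D
Pot 5: 76 chips, eligible: A, B

Derivation:
Contributions (after 91 returned to A): A=150, B=150, C=42, D=112, E=33, F=13
Pot levels (distinct totals of non-folded players): 13, 33, 42, 112, 150
Layer 1-13: 13 each from A, B, C, D, E, F = 13*6 = 78 chips; eligible A, B, C, D, E, F
Layer 14-33: 20 each from A, B, C, D, E = 20*5 = 100 chips; eligible A, B, C, D, E
Layer 34-42: 9 each from A, B, C, D = 9*4 = 36 chips; eligible A, B, C, D
Layer 43-112: 70 each from A, B, D = 70*3 = 210 chips; eligible A, B, D
Layer 113-150: 38 each from A, B = 38*2 = 76 chips; eligible A, B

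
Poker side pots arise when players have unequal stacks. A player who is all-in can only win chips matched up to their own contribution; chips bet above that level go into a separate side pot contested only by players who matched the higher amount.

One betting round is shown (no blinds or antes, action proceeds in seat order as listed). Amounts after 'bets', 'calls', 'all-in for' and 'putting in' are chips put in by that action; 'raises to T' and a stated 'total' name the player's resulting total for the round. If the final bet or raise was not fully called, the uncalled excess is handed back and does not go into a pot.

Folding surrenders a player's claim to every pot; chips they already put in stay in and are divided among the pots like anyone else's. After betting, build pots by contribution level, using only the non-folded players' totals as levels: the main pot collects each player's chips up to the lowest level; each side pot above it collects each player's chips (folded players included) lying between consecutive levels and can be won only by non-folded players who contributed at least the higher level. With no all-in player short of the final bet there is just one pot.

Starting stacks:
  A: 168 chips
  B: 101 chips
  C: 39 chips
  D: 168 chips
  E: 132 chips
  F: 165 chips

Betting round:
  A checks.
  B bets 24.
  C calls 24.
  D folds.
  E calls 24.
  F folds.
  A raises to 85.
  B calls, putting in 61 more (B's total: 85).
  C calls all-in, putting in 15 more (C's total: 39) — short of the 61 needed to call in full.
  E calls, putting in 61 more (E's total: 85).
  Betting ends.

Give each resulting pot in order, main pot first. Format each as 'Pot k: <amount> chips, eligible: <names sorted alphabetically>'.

Pot 1: 156 chips, eligible: A, B, C, E
Pot 2: 138 chips, eligible: A, B, E

Derivation:
Contributions: A=85, B=85, C=39, E=85
Folded: D, F
Pot levels (distinct totals of non-folded players): 39, 85
Layer 1-39: 39 each from A, B, C, E = 39*4 = 156 chips; eligible A, B, C, E
Layer 40-85: 46 each from A, B, E = 46*3 = 138 chips; eligible A, B, E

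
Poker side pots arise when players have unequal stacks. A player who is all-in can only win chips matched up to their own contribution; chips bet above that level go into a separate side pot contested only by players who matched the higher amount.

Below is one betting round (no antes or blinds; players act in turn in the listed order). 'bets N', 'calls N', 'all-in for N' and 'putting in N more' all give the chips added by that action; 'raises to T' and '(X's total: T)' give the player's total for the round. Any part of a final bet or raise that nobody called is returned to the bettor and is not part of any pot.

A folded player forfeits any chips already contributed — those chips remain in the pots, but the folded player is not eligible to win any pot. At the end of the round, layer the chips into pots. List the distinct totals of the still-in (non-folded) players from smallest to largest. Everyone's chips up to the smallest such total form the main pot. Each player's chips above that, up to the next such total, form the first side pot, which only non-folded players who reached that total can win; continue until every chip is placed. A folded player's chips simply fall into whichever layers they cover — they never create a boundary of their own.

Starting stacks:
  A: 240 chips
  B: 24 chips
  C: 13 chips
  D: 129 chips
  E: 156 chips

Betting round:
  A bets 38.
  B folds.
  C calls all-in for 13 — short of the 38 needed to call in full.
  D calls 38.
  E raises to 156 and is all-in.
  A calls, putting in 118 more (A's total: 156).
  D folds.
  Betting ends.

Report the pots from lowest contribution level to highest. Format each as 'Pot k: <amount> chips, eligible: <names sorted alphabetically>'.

Contributions: A=156, C=13, D=38, E=156
Folded: B, D
Pot levels (distinct totals of non-folded players): 13, 156
Layer 1-13: 13 each from A, C, D, E = 13*4 = 52 chips; eligible A, C, E
Layer 14-156: A 143 + D 25 + E 143 = 311 chips; eligible A, E

Pot 1: 52 chips, eligible: A, C, E
Pot 2: 311 chips, eligible: A, E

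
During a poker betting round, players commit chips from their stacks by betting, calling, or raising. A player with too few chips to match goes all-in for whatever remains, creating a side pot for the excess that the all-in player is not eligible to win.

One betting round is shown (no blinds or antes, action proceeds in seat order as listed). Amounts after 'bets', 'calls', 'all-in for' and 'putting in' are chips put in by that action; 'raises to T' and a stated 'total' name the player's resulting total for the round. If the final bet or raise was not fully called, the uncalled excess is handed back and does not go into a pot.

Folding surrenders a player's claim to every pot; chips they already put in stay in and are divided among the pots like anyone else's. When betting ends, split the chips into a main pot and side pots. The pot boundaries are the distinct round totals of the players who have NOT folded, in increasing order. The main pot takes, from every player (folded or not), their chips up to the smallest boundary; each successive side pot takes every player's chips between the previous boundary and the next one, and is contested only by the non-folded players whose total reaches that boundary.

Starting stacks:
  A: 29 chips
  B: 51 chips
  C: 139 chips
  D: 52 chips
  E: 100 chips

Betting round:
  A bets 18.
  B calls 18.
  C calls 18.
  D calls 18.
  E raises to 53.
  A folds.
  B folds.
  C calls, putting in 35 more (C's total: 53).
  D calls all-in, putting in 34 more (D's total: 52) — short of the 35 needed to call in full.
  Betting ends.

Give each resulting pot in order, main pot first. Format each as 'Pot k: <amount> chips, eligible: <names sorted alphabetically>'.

Pot 1: 192 chips, eligible: C, D, E
Pot 2: 2 chips, eligible: C, E

Derivation:
Contributions: A=18, B=18, C=53, D=52, E=53
Folded: A, B
Pot levels (distinct totals of non-folded players): 52, 53
Layer 1-52: A 18 + B 18 + C 52 + D 52 + E 52 = 192 chips; eligible C, D, E
Layer 53-53: 1 each from C, E = 1*2 = 2 chips; eligible C, E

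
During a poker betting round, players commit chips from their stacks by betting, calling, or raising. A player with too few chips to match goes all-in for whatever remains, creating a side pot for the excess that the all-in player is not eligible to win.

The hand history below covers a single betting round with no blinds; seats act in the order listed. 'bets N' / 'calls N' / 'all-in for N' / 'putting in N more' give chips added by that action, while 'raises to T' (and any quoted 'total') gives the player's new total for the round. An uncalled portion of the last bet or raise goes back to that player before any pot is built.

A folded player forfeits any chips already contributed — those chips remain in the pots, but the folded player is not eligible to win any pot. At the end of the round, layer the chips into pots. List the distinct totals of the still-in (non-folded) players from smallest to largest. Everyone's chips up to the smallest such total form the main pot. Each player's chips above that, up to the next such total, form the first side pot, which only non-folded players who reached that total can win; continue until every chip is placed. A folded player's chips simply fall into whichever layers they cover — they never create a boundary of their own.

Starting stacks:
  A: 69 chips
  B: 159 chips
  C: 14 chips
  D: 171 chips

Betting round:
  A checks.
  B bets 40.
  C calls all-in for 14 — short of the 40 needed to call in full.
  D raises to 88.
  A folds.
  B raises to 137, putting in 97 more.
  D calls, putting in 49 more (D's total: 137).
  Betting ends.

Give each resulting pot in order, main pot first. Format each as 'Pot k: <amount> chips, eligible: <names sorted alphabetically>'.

Pot 1: 42 chips, eligible: B, C, D
Pot 2: 246 chips, eligible: B, D

Derivation:
Contributions: B=137, C=14, D=137
Folded: A
Pot levels (distinct totals of non-folded players): 14, 137
Layer 1-14: 14 each from B, C, D = 14*3 = 42 chips; eligible B, C, D
Layer 15-137: 123 each from B, D = 123*2 = 246 chips; eligible B, D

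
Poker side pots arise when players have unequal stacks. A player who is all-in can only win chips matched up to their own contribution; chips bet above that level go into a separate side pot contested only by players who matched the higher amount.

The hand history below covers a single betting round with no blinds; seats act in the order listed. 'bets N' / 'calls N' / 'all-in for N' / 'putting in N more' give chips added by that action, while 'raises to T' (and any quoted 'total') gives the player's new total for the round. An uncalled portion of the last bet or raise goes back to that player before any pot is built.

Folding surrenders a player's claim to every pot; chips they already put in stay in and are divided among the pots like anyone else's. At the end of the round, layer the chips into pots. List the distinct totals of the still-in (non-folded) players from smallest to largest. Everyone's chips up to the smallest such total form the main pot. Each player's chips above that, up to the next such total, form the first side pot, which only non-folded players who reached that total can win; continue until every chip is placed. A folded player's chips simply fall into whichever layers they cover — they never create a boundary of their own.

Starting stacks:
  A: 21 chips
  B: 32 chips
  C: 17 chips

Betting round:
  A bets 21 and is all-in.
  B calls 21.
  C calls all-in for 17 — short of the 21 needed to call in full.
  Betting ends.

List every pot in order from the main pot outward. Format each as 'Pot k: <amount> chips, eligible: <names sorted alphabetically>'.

Contributions: A=21, B=21, C=17
Pot levels (distinct totals of non-folded players): 17, 21
Layer 1-17: 17 each from A, B, C = 17*3 = 51 chips; eligible A, B, C
Layer 18-21: 4 each from A, B = 4*2 = 8 chips; eligible A, B

Pot 1: 51 chips, eligible: A, B, C
Pot 2: 8 chips, eligible: A, B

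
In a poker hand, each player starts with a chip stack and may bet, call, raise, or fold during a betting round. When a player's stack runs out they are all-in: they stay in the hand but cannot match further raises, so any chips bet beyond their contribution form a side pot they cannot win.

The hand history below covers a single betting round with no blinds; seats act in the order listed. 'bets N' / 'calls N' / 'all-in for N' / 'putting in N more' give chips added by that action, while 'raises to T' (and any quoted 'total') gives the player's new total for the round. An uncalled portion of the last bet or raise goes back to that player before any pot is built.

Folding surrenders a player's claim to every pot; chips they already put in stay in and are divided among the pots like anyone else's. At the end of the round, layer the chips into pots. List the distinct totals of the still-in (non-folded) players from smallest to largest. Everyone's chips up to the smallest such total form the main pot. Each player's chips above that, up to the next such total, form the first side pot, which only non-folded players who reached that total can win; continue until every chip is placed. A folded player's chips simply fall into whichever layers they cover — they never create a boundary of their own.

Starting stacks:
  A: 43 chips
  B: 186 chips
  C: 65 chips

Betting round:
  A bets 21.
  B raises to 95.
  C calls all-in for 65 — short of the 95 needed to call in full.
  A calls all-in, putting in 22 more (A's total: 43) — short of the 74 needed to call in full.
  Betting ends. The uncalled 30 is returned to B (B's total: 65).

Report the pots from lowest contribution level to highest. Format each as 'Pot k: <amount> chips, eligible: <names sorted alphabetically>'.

Contributions (after 30 returned to B): A=43, B=65, C=65
Pot levels (distinct totals of non-folded players): 43, 65
Layer 1-43: 43 each from A, B, C = 43*3 = 129 chips; eligible A, B, C
Layer 44-65: 22 each from B, C = 22*2 = 44 chips; eligible B, C

Pot 1: 129 chips, eligible: A, B, C
Pot 2: 44 chips, eligible: B, C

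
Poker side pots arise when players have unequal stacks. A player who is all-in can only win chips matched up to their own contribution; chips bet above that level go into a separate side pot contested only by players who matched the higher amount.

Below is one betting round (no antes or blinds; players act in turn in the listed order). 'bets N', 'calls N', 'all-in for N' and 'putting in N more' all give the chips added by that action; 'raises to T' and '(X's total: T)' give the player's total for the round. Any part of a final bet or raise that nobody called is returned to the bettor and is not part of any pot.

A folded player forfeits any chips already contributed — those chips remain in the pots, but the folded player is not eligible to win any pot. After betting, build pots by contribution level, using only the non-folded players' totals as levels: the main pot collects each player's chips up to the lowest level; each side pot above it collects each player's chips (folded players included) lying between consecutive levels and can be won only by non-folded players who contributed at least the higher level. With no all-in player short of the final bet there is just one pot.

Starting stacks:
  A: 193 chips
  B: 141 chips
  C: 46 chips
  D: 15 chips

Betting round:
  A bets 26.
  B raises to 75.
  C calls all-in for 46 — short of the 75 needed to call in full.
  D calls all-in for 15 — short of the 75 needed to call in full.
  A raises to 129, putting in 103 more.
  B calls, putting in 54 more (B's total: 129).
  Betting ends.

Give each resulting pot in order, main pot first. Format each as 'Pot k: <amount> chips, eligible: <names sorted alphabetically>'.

Contributions: A=129, B=129, C=46, D=15
Pot levels (distinct totals of non-folded players): 15, 46, 129
Layer 1-15: 15 each from A, B, C, D = 15*4 = 60 chips; eligible A, B, C, D
Layer 16-46: 31 each from A, B, C = 31*3 = 93 chips; eligible A, B, C
Layer 47-129: 83 each from A, B = 83*2 = 166 chips; eligible A, B

Pot 1: 60 chips, eligible: A, B, C, D
Pot 2: 93 chips, eligible: A, B, C
Pot 3: 166 chips, eligible: A, B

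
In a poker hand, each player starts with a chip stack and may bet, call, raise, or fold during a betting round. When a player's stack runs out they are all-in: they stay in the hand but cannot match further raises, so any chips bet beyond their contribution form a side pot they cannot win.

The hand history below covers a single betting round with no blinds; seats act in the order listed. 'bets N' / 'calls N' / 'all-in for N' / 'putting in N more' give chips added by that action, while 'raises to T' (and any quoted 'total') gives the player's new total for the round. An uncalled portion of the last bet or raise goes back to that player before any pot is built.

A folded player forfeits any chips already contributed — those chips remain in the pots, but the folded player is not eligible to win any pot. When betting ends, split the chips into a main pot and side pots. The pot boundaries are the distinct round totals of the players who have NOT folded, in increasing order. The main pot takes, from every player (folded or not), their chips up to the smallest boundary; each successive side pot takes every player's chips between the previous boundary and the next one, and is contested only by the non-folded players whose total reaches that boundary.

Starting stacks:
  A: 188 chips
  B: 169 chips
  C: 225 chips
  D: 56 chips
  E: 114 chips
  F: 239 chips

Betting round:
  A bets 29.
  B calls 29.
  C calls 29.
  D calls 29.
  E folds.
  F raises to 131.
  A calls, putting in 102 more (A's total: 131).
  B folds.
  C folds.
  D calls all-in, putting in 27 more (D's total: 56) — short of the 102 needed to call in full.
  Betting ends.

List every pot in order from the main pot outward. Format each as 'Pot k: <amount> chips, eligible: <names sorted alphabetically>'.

Contributions: A=131, B=29, C=29, D=56, F=131
Folded: B, C, E
Pot levels (distinct totals of non-folded players): 56, 131
Layer 1-56: A 56 + B 29 + C 29 + D 56 + F 56 = 226 chips; eligible A, D, F
Layer 57-131: 75 each from A, F = 75*2 = 150 chips; eligible A, F

Pot 1: 226 chips, eligible: A, D, F
Pot 2: 150 chips, eligible: A, F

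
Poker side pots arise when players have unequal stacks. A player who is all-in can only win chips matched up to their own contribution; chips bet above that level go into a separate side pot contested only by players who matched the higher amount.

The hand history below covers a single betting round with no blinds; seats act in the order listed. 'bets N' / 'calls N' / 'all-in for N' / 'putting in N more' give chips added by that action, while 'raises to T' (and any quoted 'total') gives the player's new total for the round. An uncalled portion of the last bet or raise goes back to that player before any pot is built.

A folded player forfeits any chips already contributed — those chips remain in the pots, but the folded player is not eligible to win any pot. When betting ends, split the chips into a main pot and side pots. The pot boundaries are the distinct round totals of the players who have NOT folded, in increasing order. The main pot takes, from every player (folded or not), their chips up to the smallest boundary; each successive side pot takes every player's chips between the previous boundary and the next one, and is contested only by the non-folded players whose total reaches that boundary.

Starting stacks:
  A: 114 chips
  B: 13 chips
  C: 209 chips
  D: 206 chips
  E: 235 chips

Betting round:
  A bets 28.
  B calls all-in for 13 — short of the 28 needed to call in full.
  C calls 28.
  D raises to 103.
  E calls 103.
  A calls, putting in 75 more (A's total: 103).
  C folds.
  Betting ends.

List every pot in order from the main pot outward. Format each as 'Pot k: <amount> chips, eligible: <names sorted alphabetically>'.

Pot 1: 65 chips, eligible: A, B, D, E
Pot 2: 285 chips, eligible: A, D, E

Derivation:
Contributions: A=103, B=13, C=28, D=103, E=103
Folded: C
Pot levels (distinct totals of non-folded players): 13, 103
Layer 1-13: 13 each from A, B, C, D, E = 13*5 = 65 chips; eligible A, B, D, E
Layer 14-103: A 90 + C 15 + D 90 + E 90 = 285 chips; eligible A, D, E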